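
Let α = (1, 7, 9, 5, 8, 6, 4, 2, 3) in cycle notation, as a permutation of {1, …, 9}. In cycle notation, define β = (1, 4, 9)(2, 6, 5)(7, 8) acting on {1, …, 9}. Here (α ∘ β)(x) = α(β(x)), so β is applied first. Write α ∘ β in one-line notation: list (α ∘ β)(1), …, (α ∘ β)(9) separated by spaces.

(α ∘ β)(x) = α(β(x)). Computing each image: α(β(1)) = α(4) = 2, α(β(2)) = α(6) = 4, α(β(3)) = α(3) = 1, α(β(4)) = α(9) = 5, α(β(5)) = α(2) = 3, α(β(6)) = α(5) = 8, α(β(7)) = α(8) = 6, α(β(8)) = α(7) = 9, α(β(9)) = α(1) = 7.
Hence α ∘ β = [2 4 1 5 3 8 6 9 7].

2 4 1 5 3 8 6 9 7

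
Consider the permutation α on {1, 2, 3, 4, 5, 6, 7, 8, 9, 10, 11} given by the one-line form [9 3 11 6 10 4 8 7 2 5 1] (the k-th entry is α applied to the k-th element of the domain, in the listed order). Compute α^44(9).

1

Tracing 9 → 2 → … returns to 9 after 5 steps, so 9 lies in a 5-cycle (1 9 2 3 11).
Since the cycle has length 5, α^44 acts on it the same as α^4 (44 mod 5 = 4).
Advancing 4 steps from 9: 9 → 2 → 3 → 11 → 1.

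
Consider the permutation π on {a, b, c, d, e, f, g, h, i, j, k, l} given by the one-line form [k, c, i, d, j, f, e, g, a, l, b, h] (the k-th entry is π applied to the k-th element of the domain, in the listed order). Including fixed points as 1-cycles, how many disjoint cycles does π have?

The cycle decomposition is (a, k, b, c, i)(d)(e, j, l, h, g)(f), which has 4 cycles (counting 1-cycles).

4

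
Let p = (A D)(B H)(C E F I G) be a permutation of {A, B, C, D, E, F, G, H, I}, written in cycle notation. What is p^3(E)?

E lies in the 5-cycle (C E F I G).
Stepping 3 places around the cycle: E → F → I → G.

G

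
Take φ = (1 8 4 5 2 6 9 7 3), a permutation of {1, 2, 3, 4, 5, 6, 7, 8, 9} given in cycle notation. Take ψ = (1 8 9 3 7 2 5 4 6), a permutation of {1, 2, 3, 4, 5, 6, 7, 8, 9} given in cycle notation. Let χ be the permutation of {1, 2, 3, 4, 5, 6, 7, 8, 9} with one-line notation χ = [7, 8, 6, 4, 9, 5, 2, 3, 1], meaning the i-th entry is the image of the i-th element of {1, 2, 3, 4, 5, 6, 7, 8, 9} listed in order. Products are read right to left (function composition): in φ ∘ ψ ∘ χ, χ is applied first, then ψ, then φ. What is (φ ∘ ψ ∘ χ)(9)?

Apply the permutations in order: χ(9) = 1, then ψ(1) = 8, then φ(8) = 4. So (φ ∘ ψ ∘ χ)(9) = 4.

4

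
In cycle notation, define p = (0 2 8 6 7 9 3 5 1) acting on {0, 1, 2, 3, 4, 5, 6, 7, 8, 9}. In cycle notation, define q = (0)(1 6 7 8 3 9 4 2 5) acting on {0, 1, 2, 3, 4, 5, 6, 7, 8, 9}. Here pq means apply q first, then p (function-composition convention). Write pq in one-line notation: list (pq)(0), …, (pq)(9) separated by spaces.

2 7 1 3 8 0 9 6 5 4

(pq)(x) = p(q(x)). Computing each image: p(q(0)) = p(0) = 2, p(q(1)) = p(6) = 7, p(q(2)) = p(5) = 1, p(q(3)) = p(9) = 3, p(q(4)) = p(2) = 8, p(q(5)) = p(1) = 0, p(q(6)) = p(7) = 9, p(q(7)) = p(8) = 6, p(q(8)) = p(3) = 5, p(q(9)) = p(4) = 4.
Hence pq = [2 7 1 3 8 0 9 6 5 4].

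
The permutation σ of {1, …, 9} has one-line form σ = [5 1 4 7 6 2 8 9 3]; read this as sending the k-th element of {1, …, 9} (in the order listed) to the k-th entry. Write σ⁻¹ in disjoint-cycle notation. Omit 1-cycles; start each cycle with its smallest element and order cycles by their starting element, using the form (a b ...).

First write σ in disjoint cycles: (1 5 6 2)(3 4 7 8 9).
Reversing each cycle (and rotating so the smallest element leads) gives σ⁻¹ = (1 2 6 5)(3 9 8 7 4).

(1 2 6 5)(3 9 8 7 4)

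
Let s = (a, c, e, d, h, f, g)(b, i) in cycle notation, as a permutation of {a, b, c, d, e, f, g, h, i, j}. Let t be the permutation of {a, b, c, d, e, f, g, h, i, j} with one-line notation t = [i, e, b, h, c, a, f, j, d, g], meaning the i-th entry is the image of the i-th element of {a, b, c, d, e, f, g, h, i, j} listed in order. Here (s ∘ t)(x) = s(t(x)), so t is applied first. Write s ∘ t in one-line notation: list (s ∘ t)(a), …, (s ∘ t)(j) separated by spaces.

b d i f e c g j h a

(s ∘ t)(x) = s(t(x)). Computing each image: s(t(a)) = s(i) = b, s(t(b)) = s(e) = d, s(t(c)) = s(b) = i, s(t(d)) = s(h) = f, s(t(e)) = s(c) = e, s(t(f)) = s(a) = c, s(t(g)) = s(f) = g, s(t(h)) = s(j) = j, s(t(i)) = s(d) = h, s(t(j)) = s(g) = a.
Hence s ∘ t = [b d i f e c g j h a].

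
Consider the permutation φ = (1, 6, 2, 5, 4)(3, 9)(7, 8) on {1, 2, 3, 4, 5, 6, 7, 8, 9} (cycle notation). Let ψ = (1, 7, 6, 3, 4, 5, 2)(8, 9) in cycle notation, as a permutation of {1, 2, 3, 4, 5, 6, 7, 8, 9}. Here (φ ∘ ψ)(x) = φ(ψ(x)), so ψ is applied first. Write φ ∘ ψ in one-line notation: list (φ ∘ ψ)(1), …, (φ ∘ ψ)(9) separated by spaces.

Chase each element through ψ then φ: 1 → 7 → 8; 2 → 1 → 6; 3 → 4 → 1; 4 → 5 → 4; 5 → 2 → 5; 6 → 3 → 9; 7 → 6 → 2; 8 → 9 → 3; 9 → 8 → 7.
Collecting the images, φ ∘ ψ = [8 6 1 4 5 9 2 3 7].

8 6 1 4 5 9 2 3 7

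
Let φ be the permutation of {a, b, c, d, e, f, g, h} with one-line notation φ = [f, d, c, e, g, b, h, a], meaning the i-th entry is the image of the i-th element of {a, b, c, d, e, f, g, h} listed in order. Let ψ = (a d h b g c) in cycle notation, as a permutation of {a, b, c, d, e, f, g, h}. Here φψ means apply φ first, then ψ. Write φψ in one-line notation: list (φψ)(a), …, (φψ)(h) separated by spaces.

f h a e c g b d

(φψ)(x) = ψ(φ(x)). Computing each image: ψ(φ(a)) = ψ(f) = f, ψ(φ(b)) = ψ(d) = h, ψ(φ(c)) = ψ(c) = a, ψ(φ(d)) = ψ(e) = e, ψ(φ(e)) = ψ(g) = c, ψ(φ(f)) = ψ(b) = g, ψ(φ(g)) = ψ(h) = b, ψ(φ(h)) = ψ(a) = d.
Hence φψ = [f h a e c g b d].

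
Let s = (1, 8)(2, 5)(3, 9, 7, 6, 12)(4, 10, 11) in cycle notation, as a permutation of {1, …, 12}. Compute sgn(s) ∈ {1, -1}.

1

The cycle lengths are 5, 3, 2, 2.
A cycle is odd iff its length is even; s has 2 even-length cycles, so sgn(s) = (−1)^2 and s is even.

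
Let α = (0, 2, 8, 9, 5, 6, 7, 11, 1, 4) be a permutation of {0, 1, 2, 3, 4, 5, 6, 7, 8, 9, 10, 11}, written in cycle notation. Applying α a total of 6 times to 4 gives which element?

6

4 lies in the 10-cycle (0, 2, 8, 9, 5, 6, 7, 11, 1, 4).
Advancing 6 steps from 4: 4 → 0 → 2 → 8 → 9 → 5 → 6.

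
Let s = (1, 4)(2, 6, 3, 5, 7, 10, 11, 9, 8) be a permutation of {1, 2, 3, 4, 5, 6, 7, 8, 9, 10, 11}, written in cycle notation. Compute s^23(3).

3 lies in the 9-cycle (2, 6, 3, 5, 7, 10, 11, 9, 8).
On a 9-cycle, s^9 is the identity, so s^23 = s^5 there (23 ≡ 5 mod 9).
Advancing 5 steps from 3: 3 → 5 → 7 → 10 → 11 → 9.

9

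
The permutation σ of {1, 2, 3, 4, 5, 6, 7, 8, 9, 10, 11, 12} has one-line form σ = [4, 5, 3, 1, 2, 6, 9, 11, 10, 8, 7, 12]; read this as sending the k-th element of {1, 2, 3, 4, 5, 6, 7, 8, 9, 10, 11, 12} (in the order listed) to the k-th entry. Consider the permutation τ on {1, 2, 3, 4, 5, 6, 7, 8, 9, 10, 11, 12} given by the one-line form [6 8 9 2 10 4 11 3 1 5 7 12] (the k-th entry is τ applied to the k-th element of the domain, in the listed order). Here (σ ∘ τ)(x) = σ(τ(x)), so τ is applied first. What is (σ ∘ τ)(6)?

1

τ(6) = 4, then σ(4) = 1; composing gives (σ ∘ τ)(6) = 1.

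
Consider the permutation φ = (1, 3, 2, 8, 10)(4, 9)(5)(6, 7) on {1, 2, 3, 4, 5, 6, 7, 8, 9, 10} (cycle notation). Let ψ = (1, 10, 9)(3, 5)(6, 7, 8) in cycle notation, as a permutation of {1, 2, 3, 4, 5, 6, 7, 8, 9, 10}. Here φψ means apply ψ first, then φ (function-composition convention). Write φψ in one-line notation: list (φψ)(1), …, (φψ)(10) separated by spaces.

(φψ)(x) = φ(ψ(x)). Computing each image: φ(ψ(1)) = φ(10) = 1, φ(ψ(2)) = φ(2) = 8, φ(ψ(3)) = φ(5) = 5, φ(ψ(4)) = φ(4) = 9, φ(ψ(5)) = φ(3) = 2, φ(ψ(6)) = φ(7) = 6, φ(ψ(7)) = φ(8) = 10, φ(ψ(8)) = φ(6) = 7, φ(ψ(9)) = φ(1) = 3, φ(ψ(10)) = φ(9) = 4.
Hence φψ = [1 8 5 9 2 6 10 7 3 4].

1 8 5 9 2 6 10 7 3 4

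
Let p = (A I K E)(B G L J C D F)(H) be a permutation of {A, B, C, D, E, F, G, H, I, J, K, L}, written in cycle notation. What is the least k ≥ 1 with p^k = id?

The disjoint cycles have lengths 7, 4, 1.
The order is lcm(7, 4) = 28.

28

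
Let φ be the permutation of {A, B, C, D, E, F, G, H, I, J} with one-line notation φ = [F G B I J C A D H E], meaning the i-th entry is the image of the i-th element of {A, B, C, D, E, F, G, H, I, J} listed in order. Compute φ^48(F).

Tracing F → C → … returns to F after 5 steps, so F lies in a 5-cycle (A, F, C, B, G).
Since the cycle has length 5, φ^48 acts on it the same as φ^3 (48 mod 5 = 3).
Advancing 3 steps from F: F → C → B → G.

G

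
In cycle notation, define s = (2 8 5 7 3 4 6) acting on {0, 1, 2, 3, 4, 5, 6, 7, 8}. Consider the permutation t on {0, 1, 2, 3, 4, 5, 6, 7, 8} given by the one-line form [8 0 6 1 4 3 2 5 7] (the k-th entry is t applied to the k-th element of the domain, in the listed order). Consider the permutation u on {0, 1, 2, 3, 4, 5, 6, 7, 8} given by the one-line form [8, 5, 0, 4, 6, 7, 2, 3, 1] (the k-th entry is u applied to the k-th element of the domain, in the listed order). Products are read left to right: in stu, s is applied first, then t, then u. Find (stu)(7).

(stu)(7) = u(t(s(7))). s(7) = 3, then t(3) = 1, then u(1) = 5, so the result is 5.

5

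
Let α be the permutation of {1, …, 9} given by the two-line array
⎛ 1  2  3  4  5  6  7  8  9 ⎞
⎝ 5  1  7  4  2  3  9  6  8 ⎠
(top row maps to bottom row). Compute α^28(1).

5

Tracing 1 → 5 → … returns to 1 after 3 steps, so 1 lies in a 3-cycle (1 5 2).
Since the cycle has length 3, α^28 acts on it the same as α^1 (28 mod 3 = 1).
Stepping 1 place around the cycle: 1 → 5.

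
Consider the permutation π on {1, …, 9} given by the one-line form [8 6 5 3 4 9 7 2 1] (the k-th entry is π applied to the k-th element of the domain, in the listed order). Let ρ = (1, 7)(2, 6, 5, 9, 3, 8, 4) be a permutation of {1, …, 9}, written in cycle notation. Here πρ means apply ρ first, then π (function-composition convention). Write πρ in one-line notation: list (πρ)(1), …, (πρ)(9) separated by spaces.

Chase each element through ρ then π: 1 → 7 → 7; 2 → 6 → 9; 3 → 8 → 2; 4 → 2 → 6; 5 → 9 → 1; 6 → 5 → 4; 7 → 1 → 8; 8 → 4 → 3; 9 → 3 → 5.
Collecting the images, πρ = [7 9 2 6 1 4 8 3 5].

7 9 2 6 1 4 8 3 5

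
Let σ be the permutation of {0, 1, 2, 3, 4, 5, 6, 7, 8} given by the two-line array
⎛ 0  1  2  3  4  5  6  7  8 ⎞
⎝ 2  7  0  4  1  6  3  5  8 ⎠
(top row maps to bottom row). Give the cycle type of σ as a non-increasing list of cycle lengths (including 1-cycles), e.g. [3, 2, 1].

The disjoint cycles are (0, 2)(1, 7, 5, 6, 3, 4)(8), with lengths 6, 2, 1 in non-increasing order.

[6, 2, 1]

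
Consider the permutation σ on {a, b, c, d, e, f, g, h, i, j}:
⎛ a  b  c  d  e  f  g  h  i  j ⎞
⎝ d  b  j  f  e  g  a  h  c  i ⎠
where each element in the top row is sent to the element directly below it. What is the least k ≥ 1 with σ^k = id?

Writing σ as disjoint cycles, the cycle lengths are 4, 3, 1, 1, 1.
The order is lcm(4, 3) = 12.

12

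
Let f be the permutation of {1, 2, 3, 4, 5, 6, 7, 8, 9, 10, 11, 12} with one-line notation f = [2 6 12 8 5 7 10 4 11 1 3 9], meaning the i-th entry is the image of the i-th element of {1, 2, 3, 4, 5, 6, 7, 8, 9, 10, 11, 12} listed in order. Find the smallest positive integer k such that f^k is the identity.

20

Writing f as disjoint cycles, the cycle lengths are 5, 4, 2, 1.
The order of f is the least common multiple of its cycle lengths: lcm(5, 4, 2) = 20.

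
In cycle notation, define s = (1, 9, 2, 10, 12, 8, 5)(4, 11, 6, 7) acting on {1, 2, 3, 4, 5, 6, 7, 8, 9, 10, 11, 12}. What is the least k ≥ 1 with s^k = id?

The disjoint cycles have lengths 7, 4, 1.
The order of s is the least common multiple of its cycle lengths: lcm(7, 4) = 28.

28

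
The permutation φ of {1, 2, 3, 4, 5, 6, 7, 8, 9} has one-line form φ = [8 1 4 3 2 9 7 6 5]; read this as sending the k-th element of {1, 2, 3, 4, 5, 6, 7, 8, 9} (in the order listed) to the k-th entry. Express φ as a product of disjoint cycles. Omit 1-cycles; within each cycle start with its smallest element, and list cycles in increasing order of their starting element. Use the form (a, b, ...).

(1, 8, 6, 9, 5, 2)(3, 4)

From 1: 1 → 8 → 6 → 9 → 5 → 2 → 1, closing the cycle (1, 8, 6, 9, 5, 2).
Continuing from each remaining unvisited element yields (1, 8, 6, 9, 5, 2)(3, 4).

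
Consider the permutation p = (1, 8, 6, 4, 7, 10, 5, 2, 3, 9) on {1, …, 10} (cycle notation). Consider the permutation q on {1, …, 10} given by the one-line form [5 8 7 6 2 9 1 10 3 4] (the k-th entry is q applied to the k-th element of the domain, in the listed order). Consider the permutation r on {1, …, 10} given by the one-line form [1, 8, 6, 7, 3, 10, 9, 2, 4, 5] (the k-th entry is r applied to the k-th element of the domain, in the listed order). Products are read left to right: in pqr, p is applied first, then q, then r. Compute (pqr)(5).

2

(pqr)(5) = r(q(p(5))). p(5) = 2, then q(2) = 8, then r(8) = 2, so the result is 2.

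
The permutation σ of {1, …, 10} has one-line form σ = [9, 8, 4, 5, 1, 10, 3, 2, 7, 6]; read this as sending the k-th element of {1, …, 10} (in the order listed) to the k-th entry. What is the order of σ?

Decomposing into disjoint cycles gives cycle lengths 6, 2, 2.
The order of σ is the least common multiple of its cycle lengths: lcm(6, 2, 2) = 6.

6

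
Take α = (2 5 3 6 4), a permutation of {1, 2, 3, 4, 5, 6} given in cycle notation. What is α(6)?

4

6 appears in (2 5 3 6 4); the next entry (wrapping around) is 4.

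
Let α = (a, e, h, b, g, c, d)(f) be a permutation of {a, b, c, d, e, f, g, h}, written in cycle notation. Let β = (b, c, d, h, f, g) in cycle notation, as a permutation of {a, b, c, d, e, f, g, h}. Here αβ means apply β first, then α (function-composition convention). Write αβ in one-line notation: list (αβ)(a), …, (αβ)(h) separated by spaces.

For each element, apply β then α: a → a → e; b → c → d; c → d → a; d → h → b; e → e → h; f → g → c; g → b → g; h → f → f.
Collecting the images, αβ = [e d a b h c g f].

e d a b h c g f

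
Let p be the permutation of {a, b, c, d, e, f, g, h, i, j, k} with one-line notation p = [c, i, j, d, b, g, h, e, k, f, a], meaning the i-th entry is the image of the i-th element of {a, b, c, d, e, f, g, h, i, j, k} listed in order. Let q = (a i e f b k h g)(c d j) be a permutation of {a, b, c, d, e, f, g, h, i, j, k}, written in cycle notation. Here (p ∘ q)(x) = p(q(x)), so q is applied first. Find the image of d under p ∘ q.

f

(p ∘ q)(d) = p(q(d)). q(d) = j, then p(j) = f. So (p ∘ q)(d) = f.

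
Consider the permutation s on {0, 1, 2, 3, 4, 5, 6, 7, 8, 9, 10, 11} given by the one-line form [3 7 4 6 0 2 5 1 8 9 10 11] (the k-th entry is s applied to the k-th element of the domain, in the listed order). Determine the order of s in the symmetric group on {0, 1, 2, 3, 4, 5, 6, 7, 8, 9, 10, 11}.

6

Decomposing into disjoint cycles gives cycle lengths 6, 2, 1, 1, 1, 1.
The order of s is the least common multiple of its cycle lengths: lcm(6, 2) = 6.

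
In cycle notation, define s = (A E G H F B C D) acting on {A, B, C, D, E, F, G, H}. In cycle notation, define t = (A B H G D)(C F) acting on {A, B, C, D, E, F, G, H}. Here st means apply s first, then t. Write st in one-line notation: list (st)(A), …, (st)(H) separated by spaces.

For each element, apply s then t: A → E → E; B → C → F; C → D → A; D → A → B; E → G → D; F → B → H; G → H → G; H → F → C.
So st in one-line form is E F A B D H G C.

E F A B D H G C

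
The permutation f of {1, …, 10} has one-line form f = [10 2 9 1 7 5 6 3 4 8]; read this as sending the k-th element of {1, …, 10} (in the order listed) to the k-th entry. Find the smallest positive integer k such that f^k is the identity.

6

Decomposing into disjoint cycles gives cycle lengths 6, 3, 1.
Since disjoint cycles commute, ord(f) = lcm(6, 3) = 6.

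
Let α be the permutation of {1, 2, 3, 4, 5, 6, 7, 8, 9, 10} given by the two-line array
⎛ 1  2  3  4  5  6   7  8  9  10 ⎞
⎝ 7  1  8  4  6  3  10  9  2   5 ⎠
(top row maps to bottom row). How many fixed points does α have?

The fixed points (elements with α(x) = x) are {4}, so there is 1.

1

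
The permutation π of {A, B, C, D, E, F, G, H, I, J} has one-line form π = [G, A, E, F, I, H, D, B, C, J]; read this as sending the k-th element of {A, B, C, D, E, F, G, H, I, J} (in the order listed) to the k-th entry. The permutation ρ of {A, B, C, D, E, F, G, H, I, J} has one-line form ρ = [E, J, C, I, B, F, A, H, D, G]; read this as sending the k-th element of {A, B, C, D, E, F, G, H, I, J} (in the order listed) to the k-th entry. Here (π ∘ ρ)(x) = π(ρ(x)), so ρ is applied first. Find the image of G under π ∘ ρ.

(π ∘ ρ)(G) = π(ρ(G)). ρ(G) = A, then π(A) = G. So (π ∘ ρ)(G) = G.

G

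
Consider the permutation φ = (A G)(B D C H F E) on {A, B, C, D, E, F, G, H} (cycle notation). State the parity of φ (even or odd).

The cycle lengths are 6, 2.
A cycle of length ℓ contributes ℓ−1 transpositions, so φ is a product of 5 + 1 = 6 transpositions — even.

even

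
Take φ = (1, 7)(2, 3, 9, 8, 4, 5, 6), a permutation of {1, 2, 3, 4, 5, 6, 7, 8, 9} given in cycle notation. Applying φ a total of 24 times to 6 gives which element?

6 lies in the 7-cycle (2, 3, 9, 8, 4, 5, 6).
Powers repeat with period 7 on this cycle, and 24 mod 7 = 3, so φ^24(6) = φ^3(6).
Advancing 3 steps from 6: 6 → 2 → 3 → 9.

9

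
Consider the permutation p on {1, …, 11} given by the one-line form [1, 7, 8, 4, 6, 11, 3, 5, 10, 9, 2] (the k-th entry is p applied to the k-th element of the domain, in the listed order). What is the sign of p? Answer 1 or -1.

-1

In disjoint-cycle form the cycle lengths are 7, 2, 1, 1.
A cycle is odd iff its length is even; p has 1 even-length cycle, so sgn(p) = (−1)^1 and p is odd.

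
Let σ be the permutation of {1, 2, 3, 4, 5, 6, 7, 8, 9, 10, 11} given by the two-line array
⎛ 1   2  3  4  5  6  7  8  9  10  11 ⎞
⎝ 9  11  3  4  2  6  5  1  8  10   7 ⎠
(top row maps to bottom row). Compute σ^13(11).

7

Tracing 11 → 7 → … returns to 11 after 4 steps, so 11 lies in a 4-cycle (2, 11, 7, 5).
Since the cycle has length 4, σ^13 acts on it the same as σ^1 (13 mod 4 = 1).
Advancing 1 step from 11: 11 → 7.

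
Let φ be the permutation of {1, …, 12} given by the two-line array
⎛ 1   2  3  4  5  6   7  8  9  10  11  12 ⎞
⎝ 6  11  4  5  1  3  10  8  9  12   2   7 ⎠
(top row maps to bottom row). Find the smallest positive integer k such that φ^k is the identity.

Writing φ as disjoint cycles, the cycle lengths are 5, 3, 2, 1, 1.
Since disjoint cycles commute, ord(φ) = lcm(5, 3, 2) = 30.

30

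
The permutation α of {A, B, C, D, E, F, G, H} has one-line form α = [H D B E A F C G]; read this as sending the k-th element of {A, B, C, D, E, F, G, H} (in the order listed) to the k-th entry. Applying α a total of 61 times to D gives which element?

C

Tracing D → E → … returns to D after 7 steps, so D lies in a 7-cycle (A H G C B D E).
On a 7-cycle, α^7 is the identity, so α^61 = α^5 there (61 ≡ 5 mod 7).
Advancing 5 steps from D: D → E → A → H → G → C.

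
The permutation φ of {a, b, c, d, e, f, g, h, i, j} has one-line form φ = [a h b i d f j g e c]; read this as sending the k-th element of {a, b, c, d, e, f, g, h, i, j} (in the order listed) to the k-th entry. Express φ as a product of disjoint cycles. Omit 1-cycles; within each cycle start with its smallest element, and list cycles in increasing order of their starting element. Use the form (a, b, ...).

Iterating φ from b gives b → h → g → j → c → b; that is the 5-cycle (b, h, g, j, c).
Continuing from each remaining unvisited element yields (b, h, g, j, c)(d, i, e).

(b, h, g, j, c)(d, i, e)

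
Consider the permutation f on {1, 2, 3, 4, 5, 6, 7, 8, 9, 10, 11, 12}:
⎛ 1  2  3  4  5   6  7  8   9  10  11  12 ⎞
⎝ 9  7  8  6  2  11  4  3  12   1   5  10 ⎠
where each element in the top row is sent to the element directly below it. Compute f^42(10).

Tracing 10 → 1 → … returns to 10 after 4 steps, so 10 lies in a 4-cycle (1, 9, 12, 10).
Powers repeat with period 4 on this cycle, and 42 mod 4 = 2, so f^42(10) = f^2(10).
Advancing 2 steps from 10: 10 → 1 → 9.

9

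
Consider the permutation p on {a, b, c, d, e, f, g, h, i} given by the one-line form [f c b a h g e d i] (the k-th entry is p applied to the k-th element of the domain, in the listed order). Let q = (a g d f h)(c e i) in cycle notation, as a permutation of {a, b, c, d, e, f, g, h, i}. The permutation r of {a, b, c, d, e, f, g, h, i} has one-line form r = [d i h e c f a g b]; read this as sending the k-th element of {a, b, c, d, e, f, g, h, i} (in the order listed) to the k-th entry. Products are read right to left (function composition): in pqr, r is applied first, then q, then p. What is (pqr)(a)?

g

Apply the permutations in order: r(a) = d, then q(d) = f, then p(f) = g. So (pqr)(a) = g.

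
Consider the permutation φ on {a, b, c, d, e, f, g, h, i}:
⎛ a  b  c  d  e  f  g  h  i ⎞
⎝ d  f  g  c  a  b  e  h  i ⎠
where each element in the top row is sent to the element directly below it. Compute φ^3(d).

e

Tracing d → c → … returns to d after 5 steps, so d lies in a 5-cycle (a, d, c, g, e).
Stepping 3 places around the cycle: d → c → g → e.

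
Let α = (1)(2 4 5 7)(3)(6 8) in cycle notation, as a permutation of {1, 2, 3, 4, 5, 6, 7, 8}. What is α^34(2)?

2 lies in the 4-cycle (2 4 5 7).
On a 4-cycle, α^4 is the identity, so α^34 = α^2 there (34 ≡ 2 mod 4).
Advancing 2 steps from 2: 2 → 4 → 5.

5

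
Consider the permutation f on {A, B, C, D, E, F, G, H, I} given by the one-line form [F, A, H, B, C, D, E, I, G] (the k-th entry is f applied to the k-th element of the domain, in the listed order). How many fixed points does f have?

0

No element satisfies f(x) = x, so there are 0 fixed points.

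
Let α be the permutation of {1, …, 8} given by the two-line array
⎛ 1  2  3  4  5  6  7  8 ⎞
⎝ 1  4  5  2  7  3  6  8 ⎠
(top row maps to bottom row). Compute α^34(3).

Tracing 3 → 5 → … returns to 3 after 4 steps, so 3 lies in a 4-cycle (3, 5, 7, 6).
Powers repeat with period 4 on this cycle, and 34 mod 4 = 2, so α^34(3) = α^2(3).
Advancing 2 steps from 3: 3 → 5 → 7.

7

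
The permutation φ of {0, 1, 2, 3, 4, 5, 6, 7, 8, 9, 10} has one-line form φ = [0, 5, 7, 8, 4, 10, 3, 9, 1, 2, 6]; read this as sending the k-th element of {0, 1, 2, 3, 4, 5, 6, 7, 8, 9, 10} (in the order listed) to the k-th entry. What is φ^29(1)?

Tracing 1 → 5 → … returns to 1 after 6 steps, so 1 lies in a 6-cycle (1, 5, 10, 6, 3, 8).
On a 6-cycle, φ^6 is the identity, so φ^29 = φ^5 there (29 ≡ 5 mod 6).
Stepping 5 places around the cycle: 1 → 5 → 10 → 6 → 3 → 8.

8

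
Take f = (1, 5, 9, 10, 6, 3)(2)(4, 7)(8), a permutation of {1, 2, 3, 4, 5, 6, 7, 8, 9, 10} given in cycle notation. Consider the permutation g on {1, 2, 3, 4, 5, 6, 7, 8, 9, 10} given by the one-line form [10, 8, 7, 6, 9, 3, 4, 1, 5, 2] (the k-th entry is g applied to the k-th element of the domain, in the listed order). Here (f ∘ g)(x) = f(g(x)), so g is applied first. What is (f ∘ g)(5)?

g(5) = 9, then f(9) = 10; composing gives (f ∘ g)(5) = 10.

10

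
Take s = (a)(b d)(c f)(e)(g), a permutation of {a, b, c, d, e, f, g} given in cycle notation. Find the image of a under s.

The 1-cycle (a) fixes a, so s(a) = a.

a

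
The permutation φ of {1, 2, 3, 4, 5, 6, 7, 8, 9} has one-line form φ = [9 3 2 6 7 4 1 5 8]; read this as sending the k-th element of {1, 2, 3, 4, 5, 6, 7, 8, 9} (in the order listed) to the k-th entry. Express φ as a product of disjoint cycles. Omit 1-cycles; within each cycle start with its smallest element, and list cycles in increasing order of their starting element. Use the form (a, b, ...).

(1, 9, 8, 5, 7)(2, 3)(4, 6)

Start at 1 and follow images: 1 → 9 → 8 → 5 → 7 → 1, giving the cycle (1, 9, 8, 5, 7).
Repeating from the next unused element and collecting all non-trivial cycles gives (1, 9, 8, 5, 7)(2, 3)(4, 6).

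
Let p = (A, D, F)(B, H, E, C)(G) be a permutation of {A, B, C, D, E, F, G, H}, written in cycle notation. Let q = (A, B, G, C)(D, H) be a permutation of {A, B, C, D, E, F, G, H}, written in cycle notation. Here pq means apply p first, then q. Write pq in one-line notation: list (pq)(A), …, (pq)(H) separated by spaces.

H D G F A B C E

(pq)(x) = q(p(x)). Computing each image: q(p(A)) = q(D) = H, q(p(B)) = q(H) = D, q(p(C)) = q(B) = G, q(p(D)) = q(F) = F, q(p(E)) = q(C) = A, q(p(F)) = q(A) = B, q(p(G)) = q(G) = C, q(p(H)) = q(E) = E.
Hence pq = [H D G F A B C E].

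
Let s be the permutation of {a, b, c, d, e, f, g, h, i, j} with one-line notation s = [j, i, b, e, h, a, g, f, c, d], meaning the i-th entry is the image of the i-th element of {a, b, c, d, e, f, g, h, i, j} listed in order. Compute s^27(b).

b

Tracing b → i → … returns to b after 3 steps, so b lies in a 3-cycle (b, i, c).
On a 3-cycle, s^3 is the identity, so s^27 = s^0 there (27 ≡ 0 mod 3).
So s^27(b) = b.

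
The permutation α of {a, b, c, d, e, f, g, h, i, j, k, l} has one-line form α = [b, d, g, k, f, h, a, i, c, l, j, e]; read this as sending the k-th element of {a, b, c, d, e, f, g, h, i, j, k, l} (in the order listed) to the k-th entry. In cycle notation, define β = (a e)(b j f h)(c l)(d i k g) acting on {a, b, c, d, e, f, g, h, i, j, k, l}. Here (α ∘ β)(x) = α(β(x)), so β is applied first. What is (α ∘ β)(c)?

(α ∘ β)(c) = α(β(c)). β(c) = l, then α(l) = e. So (α ∘ β)(c) = e.

e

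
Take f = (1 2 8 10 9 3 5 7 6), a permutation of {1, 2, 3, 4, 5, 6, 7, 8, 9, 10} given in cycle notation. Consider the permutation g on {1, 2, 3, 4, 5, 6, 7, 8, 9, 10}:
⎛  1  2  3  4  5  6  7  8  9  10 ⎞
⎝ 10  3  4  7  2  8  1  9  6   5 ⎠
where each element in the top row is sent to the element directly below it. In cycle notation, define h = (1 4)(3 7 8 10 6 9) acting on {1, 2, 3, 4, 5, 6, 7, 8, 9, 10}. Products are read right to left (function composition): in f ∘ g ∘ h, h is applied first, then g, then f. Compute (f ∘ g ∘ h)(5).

Apply the permutations in order: h(5) = 5, then g(5) = 2, then f(2) = 8. So (f ∘ g ∘ h)(5) = 8.

8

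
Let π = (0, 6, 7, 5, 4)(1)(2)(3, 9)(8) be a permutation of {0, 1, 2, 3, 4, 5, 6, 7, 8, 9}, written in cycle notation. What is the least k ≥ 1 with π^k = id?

The cycle type of π is (5, 2, 1, 1, 1).
Since disjoint cycles commute, ord(π) = lcm(5, 2) = 10.

10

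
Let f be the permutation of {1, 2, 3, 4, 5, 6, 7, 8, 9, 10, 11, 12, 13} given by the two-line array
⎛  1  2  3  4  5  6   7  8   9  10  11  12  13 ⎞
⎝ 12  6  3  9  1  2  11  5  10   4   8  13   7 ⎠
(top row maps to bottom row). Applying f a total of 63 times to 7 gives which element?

7

Tracing 7 → 11 → … returns to 7 after 7 steps, so 7 lies in a 7-cycle (1 12 13 7 11 8 5).
Powers repeat with period 7 on this cycle, and 63 mod 7 = 0, so f^63(7) = f^0(7).
So f^63(7) = 7.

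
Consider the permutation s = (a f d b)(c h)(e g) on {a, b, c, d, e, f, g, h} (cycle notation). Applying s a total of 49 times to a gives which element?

f

a lies in the 4-cycle (a f d b).
Powers repeat with period 4 on this cycle, and 49 mod 4 = 1, so s^49(a) = s^1(a).
Advancing 1 step from a: a → f.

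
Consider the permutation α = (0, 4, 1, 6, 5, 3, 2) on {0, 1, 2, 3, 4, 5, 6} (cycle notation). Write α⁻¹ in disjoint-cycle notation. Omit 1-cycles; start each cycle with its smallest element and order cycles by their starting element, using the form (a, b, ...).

Inverting a permutation written in cycle notation just reverses the order within every cycle.
Reversing each cycle of α and rotating so the smallest element leads gives (0, 2, 3, 5, 6, 1, 4).

(0, 2, 3, 5, 6, 1, 4)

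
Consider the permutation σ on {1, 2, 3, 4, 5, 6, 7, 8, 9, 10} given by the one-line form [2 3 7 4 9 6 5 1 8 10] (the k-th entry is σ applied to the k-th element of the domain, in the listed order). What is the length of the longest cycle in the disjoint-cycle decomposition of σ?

Decomposing into disjoint cycles gives (1 2 3 7 5 9 8); the longest has length 7.

7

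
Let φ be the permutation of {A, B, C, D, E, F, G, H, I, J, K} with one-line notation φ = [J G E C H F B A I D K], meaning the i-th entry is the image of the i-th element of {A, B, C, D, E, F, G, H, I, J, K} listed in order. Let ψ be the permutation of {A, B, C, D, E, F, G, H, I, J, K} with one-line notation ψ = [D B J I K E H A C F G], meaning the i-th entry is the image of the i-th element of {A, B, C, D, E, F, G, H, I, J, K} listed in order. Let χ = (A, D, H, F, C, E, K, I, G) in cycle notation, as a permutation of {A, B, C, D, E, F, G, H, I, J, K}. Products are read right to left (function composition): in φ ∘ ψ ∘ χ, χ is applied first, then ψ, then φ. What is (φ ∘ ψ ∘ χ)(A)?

Apply the permutations in order: χ(A) = D, then ψ(D) = I, then φ(I) = I. So (φ ∘ ψ ∘ χ)(A) = I.

I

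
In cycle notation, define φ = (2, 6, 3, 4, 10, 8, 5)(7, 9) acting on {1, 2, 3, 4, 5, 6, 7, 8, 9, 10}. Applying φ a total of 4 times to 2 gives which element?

2 lies in the 7-cycle (2, 6, 3, 4, 10, 8, 5).
Advancing 4 steps from 2: 2 → 6 → 3 → 4 → 10.

10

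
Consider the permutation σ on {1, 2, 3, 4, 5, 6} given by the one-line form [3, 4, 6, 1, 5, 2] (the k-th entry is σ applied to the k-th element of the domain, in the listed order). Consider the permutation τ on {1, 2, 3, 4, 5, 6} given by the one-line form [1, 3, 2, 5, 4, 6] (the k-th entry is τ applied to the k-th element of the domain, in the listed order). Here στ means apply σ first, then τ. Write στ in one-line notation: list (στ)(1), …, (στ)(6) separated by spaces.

2 5 6 1 4 3

For each element, apply σ then τ: 1 → 3 → 2; 2 → 4 → 5; 3 → 6 → 6; 4 → 1 → 1; 5 → 5 → 4; 6 → 2 → 3.
So στ in one-line form is 2 5 6 1 4 3.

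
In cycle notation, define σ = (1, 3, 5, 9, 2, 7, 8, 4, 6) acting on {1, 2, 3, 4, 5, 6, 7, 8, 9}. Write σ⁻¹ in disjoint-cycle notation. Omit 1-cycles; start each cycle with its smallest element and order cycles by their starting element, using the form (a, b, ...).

If σ sends a → b within a cycle, σ⁻¹ sends b → a; equivalently, reverse each cycle.
Reversing each cycle of σ and rotating so the smallest element leads gives (1, 6, 4, 8, 7, 2, 9, 5, 3).

(1, 6, 4, 8, 7, 2, 9, 5, 3)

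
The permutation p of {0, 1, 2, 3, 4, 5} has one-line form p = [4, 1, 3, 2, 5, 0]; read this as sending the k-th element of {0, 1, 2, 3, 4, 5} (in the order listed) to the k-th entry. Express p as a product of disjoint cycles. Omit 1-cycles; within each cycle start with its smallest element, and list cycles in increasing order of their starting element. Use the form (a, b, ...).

Start at 0 and follow images: 0 → 4 → 5 → 0, giving the cycle (0, 4, 5).
Repeating from the next unused element and collecting all non-trivial cycles gives (0, 4, 5)(2, 3).

(0, 4, 5)(2, 3)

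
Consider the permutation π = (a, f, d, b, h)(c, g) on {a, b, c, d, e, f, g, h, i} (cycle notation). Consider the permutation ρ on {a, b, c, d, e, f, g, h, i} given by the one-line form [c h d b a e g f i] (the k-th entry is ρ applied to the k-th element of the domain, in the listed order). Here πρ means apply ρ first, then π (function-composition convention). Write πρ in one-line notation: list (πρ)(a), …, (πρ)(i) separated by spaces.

For each element, apply ρ then π: a → c → g; b → h → a; c → d → b; d → b → h; e → a → f; f → e → e; g → g → c; h → f → d; i → i → i.
Collecting the images, πρ = [g a b h f e c d i].

g a b h f e c d i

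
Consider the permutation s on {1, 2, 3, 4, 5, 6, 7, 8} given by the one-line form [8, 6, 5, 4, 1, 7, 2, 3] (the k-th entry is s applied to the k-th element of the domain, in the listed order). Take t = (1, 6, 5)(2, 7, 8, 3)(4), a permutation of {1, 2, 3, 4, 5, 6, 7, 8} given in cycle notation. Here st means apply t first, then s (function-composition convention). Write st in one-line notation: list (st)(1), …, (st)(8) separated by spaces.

7 2 6 4 8 1 3 5

For each element, apply t then s: 1 → 6 → 7; 2 → 7 → 2; 3 → 2 → 6; 4 → 4 → 4; 5 → 1 → 8; 6 → 5 → 1; 7 → 8 → 3; 8 → 3 → 5.
So st in one-line form is 7 2 6 4 8 1 3 5.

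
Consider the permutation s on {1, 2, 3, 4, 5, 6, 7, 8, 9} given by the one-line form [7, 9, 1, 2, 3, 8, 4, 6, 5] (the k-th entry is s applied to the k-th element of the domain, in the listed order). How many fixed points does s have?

0

No element satisfies s(x) = x, so there are 0 fixed points.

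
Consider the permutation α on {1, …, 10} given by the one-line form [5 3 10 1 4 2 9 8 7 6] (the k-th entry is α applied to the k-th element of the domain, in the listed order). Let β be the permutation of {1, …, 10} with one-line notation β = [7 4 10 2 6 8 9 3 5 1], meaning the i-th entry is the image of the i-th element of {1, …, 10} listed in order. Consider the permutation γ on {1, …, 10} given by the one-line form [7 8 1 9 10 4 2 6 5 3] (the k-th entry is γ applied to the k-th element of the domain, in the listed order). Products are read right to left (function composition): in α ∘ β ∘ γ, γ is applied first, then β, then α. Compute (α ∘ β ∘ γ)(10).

6

Chase 10: γ(10) = 3; β(3) = 10; α(10) = 6. Hence (α ∘ β ∘ γ)(10) = 6.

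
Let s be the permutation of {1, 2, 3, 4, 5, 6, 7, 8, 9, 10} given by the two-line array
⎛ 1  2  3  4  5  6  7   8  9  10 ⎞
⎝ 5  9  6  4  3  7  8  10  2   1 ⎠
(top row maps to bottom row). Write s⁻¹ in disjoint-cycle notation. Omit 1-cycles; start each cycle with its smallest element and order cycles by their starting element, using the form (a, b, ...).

First write s in disjoint cycles: (1, 5, 3, 6, 7, 8, 10)(2, 9).
Reversing each cycle (and rotating so the smallest element leads) gives s⁻¹ = (1, 10, 8, 7, 6, 3, 5)(2, 9).

(1, 10, 8, 7, 6, 3, 5)(2, 9)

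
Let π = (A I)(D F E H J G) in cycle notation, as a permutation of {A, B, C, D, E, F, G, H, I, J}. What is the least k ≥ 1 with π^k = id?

6

The disjoint cycles have lengths 6, 2, 1, 1.
The order of π is the least common multiple of its cycle lengths: lcm(6, 2) = 6.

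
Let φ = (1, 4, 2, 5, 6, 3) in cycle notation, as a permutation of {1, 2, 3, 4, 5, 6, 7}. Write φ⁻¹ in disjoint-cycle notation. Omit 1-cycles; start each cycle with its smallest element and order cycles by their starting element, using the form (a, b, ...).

If φ sends a → b within a cycle, φ⁻¹ sends b → a; equivalently, reverse each cycle.
After reversing and putting each cycle's least element first, φ⁻¹ = (1, 3, 6, 5, 2, 4).

(1, 3, 6, 5, 2, 4)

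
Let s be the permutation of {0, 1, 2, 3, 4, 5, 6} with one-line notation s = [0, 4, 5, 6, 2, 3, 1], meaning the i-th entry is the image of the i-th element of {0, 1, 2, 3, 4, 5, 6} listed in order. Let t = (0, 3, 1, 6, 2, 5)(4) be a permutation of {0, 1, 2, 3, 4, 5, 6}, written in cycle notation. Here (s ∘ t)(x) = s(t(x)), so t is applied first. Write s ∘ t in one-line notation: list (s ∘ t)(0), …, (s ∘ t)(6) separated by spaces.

6 1 3 4 2 0 5

Chase each element through t then s: 0 → 3 → 6; 1 → 6 → 1; 2 → 5 → 3; 3 → 1 → 4; 4 → 4 → 2; 5 → 0 → 0; 6 → 2 → 5.
Collecting the images, s ∘ t = [6 1 3 4 2 0 5].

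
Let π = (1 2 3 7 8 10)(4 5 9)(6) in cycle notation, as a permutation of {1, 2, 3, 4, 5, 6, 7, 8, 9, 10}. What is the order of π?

The disjoint cycles have lengths 6, 3, 1.
The order of π is the least common multiple of its cycle lengths: lcm(6, 3) = 6.

6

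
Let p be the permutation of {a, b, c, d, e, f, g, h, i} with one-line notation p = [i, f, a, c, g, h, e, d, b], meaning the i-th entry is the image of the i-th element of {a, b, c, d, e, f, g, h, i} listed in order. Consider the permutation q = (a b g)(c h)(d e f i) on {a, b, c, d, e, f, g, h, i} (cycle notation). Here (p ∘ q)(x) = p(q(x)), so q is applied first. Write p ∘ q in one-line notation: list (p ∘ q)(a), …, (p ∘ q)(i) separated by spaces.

Chase each element through q then p: a → b → f; b → g → e; c → h → d; d → e → g; e → f → h; f → i → b; g → a → i; h → c → a; i → d → c.
Collecting the images, p ∘ q = [f e d g h b i a c].

f e d g h b i a c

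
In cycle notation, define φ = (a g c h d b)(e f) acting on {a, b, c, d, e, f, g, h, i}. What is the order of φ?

6

The cycle type of φ is (6, 2, 1).
The order is lcm(6, 2) = 6.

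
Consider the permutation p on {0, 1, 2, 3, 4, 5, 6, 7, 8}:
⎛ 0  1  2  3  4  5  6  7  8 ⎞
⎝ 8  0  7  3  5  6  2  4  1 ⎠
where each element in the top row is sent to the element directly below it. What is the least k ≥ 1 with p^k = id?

15

Decomposing into disjoint cycles gives cycle lengths 5, 3, 1.
The order is lcm(5, 3) = 15.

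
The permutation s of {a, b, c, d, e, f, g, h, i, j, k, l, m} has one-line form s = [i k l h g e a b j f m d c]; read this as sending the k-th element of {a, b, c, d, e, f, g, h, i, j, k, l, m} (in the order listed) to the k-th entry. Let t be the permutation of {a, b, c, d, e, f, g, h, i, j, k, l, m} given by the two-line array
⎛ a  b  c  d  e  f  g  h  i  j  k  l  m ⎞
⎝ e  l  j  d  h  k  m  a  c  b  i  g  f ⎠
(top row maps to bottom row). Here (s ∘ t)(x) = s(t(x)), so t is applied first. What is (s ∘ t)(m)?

e

t(m) = f, then s(f) = e; composing gives (s ∘ t)(m) = e.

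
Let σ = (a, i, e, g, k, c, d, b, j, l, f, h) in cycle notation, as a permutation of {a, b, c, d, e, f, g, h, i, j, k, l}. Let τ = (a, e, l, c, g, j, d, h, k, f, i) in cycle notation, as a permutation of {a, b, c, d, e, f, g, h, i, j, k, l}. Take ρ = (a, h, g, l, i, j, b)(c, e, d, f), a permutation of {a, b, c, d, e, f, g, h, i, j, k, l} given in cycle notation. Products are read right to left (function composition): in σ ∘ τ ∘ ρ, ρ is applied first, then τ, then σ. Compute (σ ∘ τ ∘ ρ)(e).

(σ ∘ τ ∘ ρ)(e) = σ(τ(ρ(e))). ρ(e) = d, then τ(d) = h, then σ(h) = a, so the result is a.

a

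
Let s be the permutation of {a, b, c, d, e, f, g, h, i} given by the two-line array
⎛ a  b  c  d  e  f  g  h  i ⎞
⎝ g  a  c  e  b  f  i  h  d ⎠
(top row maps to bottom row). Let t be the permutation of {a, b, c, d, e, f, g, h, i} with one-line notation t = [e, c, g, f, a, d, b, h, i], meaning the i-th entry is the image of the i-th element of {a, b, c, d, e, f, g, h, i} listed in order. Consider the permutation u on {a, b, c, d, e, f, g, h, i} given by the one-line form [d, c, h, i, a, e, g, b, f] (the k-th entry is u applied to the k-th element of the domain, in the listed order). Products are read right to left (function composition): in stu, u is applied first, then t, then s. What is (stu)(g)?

a

Chase g: u(g) = g; t(g) = b; s(b) = a. Hence (stu)(g) = a.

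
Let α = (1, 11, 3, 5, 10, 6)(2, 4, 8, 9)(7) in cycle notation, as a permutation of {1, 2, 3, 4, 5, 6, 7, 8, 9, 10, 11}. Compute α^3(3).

6

3 lies in the 6-cycle (1, 11, 3, 5, 10, 6).
Stepping 3 places around the cycle: 3 → 5 → 10 → 6.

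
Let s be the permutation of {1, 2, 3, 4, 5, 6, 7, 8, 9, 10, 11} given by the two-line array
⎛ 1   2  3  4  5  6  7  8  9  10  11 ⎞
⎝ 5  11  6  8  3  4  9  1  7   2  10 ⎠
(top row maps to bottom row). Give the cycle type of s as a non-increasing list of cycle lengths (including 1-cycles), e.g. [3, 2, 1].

[6, 3, 2]

The disjoint cycles are (1 5 3 6 4 8)(2 11 10)(7 9), with lengths 6, 3, 2 in non-increasing order.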